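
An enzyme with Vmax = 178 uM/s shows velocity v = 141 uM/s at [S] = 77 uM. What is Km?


Km = [S] * (Vmax - v) / v
Km = 77 * (178 - 141) / 141
Km = 20.2057 uM

20.2057 uM


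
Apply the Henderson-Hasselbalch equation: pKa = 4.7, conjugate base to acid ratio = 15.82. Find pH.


pH = pKa + log10([A-]/[HA])
pH = 4.7 + log10(15.82)
pH = 5.8992

5.8992


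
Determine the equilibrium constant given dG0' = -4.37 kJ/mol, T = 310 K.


Keq = exp(-dG0 * 1000 / (R * T))
Keq = exp(-(-4.37) * 1000 / (8.314 * 310))
Keq = 5.4496

5.4496


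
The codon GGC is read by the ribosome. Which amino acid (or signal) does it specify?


Standard genetic code lookup.
Codon GGC -> Gly

Gly


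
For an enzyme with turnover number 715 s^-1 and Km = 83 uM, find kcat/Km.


Catalytic efficiency = kcat / Km
= 715 / 83
= 8.6145 uM^-1*s^-1

8.6145 uM^-1*s^-1


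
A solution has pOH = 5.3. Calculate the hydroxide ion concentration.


[OH-] = 10^(-pOH)
[OH-] = 10^(-5.3)
[OH-] = 5.012e-06 M

5.012e-06 M


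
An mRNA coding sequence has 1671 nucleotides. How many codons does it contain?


codons = nucleotides / 3
codons = 1671 / 3 = 557

557


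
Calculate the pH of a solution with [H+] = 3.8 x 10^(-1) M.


pH = -log10([H+])
pH = -log10(3.8 x 10^(-1))
pH = 0.4202

0.4202


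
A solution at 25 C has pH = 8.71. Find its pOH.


pOH = 14 - pH
pOH = 14 - 8.71
pOH = 5.29

5.29


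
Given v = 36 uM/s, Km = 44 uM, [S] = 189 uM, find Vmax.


Vmax = v * (Km + [S]) / [S]
Vmax = 36 * (44 + 189) / 189
Vmax = 44.381 uM/s

44.381 uM/s


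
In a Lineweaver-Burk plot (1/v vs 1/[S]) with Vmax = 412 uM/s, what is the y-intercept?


y-intercept = 1/Vmax
= 1/412
= 0.0024 s/uM

0.0024 s/uM


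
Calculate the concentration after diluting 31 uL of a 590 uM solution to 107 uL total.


C2 = C1 * V1 / V2
C2 = 590 * 31 / 107
C2 = 170.9346 uM

170.9346 uM


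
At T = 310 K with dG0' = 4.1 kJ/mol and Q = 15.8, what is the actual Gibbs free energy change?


dG = dG0' + RT * ln(Q) / 1000
dG = 4.1 + 8.314 * 310 * ln(15.8) / 1000
dG = 11.2135 kJ/mol

11.2135 kJ/mol


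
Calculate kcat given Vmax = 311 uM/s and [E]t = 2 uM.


kcat = Vmax / [E]t
kcat = 311 / 2
kcat = 155.5 s^-1

155.5 s^-1


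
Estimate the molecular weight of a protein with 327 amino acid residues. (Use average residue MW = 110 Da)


MW = n_residues * 110 Da
MW = 327 * 110
MW = 35970 Da

35970 Da


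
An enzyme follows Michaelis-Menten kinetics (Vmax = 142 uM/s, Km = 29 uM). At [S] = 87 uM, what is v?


v = Vmax * [S] / (Km + [S])
v = 142 * 87 / (29 + 87)
v = 106.5 uM/s

106.5 uM/s


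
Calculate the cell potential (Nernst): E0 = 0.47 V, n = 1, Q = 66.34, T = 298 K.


E = E0 - (RT/nF) * ln(Q)
E = 0.47 - (8.314 * 298 / (1 * 96485)) * ln(66.34)
E = 0.3623 V

0.3623 V


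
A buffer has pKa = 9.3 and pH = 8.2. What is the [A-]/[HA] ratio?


[A-]/[HA] = 10^(pH - pKa)
= 10^(8.2 - 9.3)
= 0.0794

0.0794


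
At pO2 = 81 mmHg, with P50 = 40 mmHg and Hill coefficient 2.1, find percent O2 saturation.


Y = pO2^n / (P50^n + pO2^n)
Y = 81^2.1 / (40^2.1 + 81^2.1)
Y = 81.48%

81.48%


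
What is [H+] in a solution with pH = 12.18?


[H+] = 10^(-pH)
[H+] = 10^(-12.18)
[H+] = 6.607e-13 M

6.607e-13 M


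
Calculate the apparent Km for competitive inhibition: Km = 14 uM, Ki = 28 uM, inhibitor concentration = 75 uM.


Km_app = Km * (1 + [I]/Ki)
Km_app = 14 * (1 + 75/28)
Km_app = 51.5 uM

51.5 uM


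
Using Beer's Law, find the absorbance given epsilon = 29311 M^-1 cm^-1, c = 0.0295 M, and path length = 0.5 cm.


A = epsilon * c * l
A = 29311 * 0.0295 * 0.5
A = 432.3372

432.3372


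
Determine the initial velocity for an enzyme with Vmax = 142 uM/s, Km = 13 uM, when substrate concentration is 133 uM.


v = Vmax * [S] / (Km + [S])
v = 142 * 133 / (13 + 133)
v = 129.3562 uM/s

129.3562 uM/s


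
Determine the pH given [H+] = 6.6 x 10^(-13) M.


pH = -log10([H+])
pH = -log10(6.6 x 10^(-13))
pH = 12.1805

12.1805


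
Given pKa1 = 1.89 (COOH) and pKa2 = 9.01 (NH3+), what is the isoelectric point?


pI = (pKa1 + pKa2) / 2
pI = (1.89 + 9.01) / 2
pI = 5.45

5.45


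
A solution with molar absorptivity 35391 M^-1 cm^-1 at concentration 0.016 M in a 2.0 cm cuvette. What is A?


A = epsilon * c * l
A = 35391 * 0.016 * 2.0
A = 1132.512

1132.512


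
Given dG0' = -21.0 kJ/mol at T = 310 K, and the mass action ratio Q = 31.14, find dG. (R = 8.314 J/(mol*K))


dG = dG0' + RT * ln(Q) / 1000
dG = -21.0 + 8.314 * 310 * ln(31.14) / 1000
dG = -12.1378 kJ/mol

-12.1378 kJ/mol


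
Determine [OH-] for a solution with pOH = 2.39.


[OH-] = 10^(-pOH)
[OH-] = 10^(-2.39)
[OH-] = 0.0041 M

0.0041 M


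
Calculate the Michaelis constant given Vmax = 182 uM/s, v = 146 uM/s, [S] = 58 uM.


Km = [S] * (Vmax - v) / v
Km = 58 * (182 - 146) / 146
Km = 14.3014 uM

14.3014 uM


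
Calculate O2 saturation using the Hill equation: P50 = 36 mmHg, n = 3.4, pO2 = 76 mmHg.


Y = pO2^n / (P50^n + pO2^n)
Y = 76^3.4 / (36^3.4 + 76^3.4)
Y = 92.69%

92.69%


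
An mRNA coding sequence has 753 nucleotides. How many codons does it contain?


codons = nucleotides / 3
codons = 753 / 3 = 251

251


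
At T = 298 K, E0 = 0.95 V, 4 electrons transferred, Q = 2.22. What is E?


E = E0 - (RT/nF) * ln(Q)
E = 0.95 - (8.314 * 298 / (4 * 96485)) * ln(2.22)
E = 0.9449 V

0.9449 V


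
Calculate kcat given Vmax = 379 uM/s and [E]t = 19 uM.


kcat = Vmax / [E]t
kcat = 379 / 19
kcat = 19.9474 s^-1

19.9474 s^-1


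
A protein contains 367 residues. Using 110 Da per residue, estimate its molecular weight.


MW = n_residues * 110 Da
MW = 367 * 110
MW = 40370 Da

40370 Da


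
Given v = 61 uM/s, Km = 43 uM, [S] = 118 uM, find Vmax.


Vmax = v * (Km + [S]) / [S]
Vmax = 61 * (43 + 118) / 118
Vmax = 83.2288 uM/s

83.2288 uM/s


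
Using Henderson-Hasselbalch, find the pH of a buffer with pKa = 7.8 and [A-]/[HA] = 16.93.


pH = pKa + log10([A-]/[HA])
pH = 7.8 + log10(16.93)
pH = 9.0287

9.0287


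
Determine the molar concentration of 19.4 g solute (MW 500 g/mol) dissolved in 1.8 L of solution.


C = (mass / MW) / volume
C = (19.4 / 500) / 1.8
C = 0.0216 M

0.0216 M


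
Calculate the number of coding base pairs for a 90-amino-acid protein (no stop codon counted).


Each amino acid = 1 codon = 3 bp
bp = 90 * 3 = 270 bp

270 bp


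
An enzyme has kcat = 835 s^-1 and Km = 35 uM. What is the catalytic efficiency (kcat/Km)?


Catalytic efficiency = kcat / Km
= 835 / 35
= 23.8571 uM^-1*s^-1

23.8571 uM^-1*s^-1


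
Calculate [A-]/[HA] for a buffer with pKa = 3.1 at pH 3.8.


[A-]/[HA] = 10^(pH - pKa)
= 10^(3.8 - 3.1)
= 5.0119

5.0119


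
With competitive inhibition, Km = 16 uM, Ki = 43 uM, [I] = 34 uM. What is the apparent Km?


Km_app = Km * (1 + [I]/Ki)
Km_app = 16 * (1 + 34/43)
Km_app = 28.6512 uM

28.6512 uM


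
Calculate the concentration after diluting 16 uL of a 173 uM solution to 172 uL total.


C2 = C1 * V1 / V2
C2 = 173 * 16 / 172
C2 = 16.093 uM

16.093 uM


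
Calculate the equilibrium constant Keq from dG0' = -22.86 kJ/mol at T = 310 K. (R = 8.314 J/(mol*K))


Keq = exp(-dG0 * 1000 / (R * T))
Keq = exp(-(-22.86) * 1000 / (8.314 * 310))
Keq = 7112.5048

7112.5048


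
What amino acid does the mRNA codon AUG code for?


Standard genetic code lookup.
Codon AUG -> Met (start)

Met (start)


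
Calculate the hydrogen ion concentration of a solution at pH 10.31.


[H+] = 10^(-pH)
[H+] = 10^(-10.31)
[H+] = 4.898e-11 M

4.898e-11 M


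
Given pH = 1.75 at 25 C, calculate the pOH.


pOH = 14 - pH
pOH = 14 - 1.75
pOH = 12.25

12.25


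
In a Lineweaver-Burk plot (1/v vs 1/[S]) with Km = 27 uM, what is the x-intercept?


x-intercept = -1/Km
= -1/27
= -0.037 1/uM

-0.037 1/uM


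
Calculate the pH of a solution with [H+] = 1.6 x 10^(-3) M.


pH = -log10([H+])
pH = -log10(1.6 x 10^(-3))
pH = 2.7959

2.7959


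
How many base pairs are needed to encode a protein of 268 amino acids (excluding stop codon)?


Each amino acid = 1 codon = 3 bp
bp = 268 * 3 = 804 bp

804 bp


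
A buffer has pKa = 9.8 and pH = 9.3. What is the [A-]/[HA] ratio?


[A-]/[HA] = 10^(pH - pKa)
= 10^(9.3 - 9.8)
= 0.3162

0.3162


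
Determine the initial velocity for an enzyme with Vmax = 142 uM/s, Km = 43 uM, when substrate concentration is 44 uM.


v = Vmax * [S] / (Km + [S])
v = 142 * 44 / (43 + 44)
v = 71.8161 uM/s

71.8161 uM/s


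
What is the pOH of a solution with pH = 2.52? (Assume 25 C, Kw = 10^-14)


pOH = 14 - pH
pOH = 14 - 2.52
pOH = 11.48

11.48


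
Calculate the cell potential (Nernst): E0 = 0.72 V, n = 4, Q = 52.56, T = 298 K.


E = E0 - (RT/nF) * ln(Q)
E = 0.72 - (8.314 * 298 / (4 * 96485)) * ln(52.56)
E = 0.6946 V

0.6946 V


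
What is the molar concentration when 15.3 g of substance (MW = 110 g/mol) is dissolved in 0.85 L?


C = (mass / MW) / volume
C = (15.3 / 110) / 0.85
C = 0.1636 M

0.1636 M


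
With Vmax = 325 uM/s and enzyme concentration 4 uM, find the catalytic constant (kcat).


kcat = Vmax / [E]t
kcat = 325 / 4
kcat = 81.25 s^-1

81.25 s^-1


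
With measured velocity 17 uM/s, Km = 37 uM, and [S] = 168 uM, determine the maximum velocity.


Vmax = v * (Km + [S]) / [S]
Vmax = 17 * (37 + 168) / 168
Vmax = 20.744 uM/s

20.744 uM/s


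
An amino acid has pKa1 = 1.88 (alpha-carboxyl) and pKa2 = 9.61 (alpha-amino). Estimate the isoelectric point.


pI = (pKa1 + pKa2) / 2
pI = (1.88 + 9.61) / 2
pI = 5.745

5.745


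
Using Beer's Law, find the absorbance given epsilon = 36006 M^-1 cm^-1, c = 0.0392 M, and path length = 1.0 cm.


A = epsilon * c * l
A = 36006 * 0.0392 * 1.0
A = 1411.4352

1411.4352


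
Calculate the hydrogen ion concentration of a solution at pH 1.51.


[H+] = 10^(-pH)
[H+] = 10^(-1.51)
[H+] = 0.0309 M

0.0309 M


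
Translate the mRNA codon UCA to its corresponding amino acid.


Standard genetic code lookup.
Codon UCA -> Ser

Ser


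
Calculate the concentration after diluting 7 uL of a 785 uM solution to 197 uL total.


C2 = C1 * V1 / V2
C2 = 785 * 7 / 197
C2 = 27.8934 uM

27.8934 uM


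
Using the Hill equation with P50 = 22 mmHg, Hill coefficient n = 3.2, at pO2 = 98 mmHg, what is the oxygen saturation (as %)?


Y = pO2^n / (P50^n + pO2^n)
Y = 98^3.2 / (22^3.2 + 98^3.2)
Y = 99.17%

99.17%


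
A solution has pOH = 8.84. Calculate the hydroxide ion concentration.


[OH-] = 10^(-pOH)
[OH-] = 10^(-8.84)
[OH-] = 1.445e-09 M

1.445e-09 M


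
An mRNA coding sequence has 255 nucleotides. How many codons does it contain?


codons = nucleotides / 3
codons = 255 / 3 = 85

85


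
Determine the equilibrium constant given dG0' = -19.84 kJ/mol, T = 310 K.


Keq = exp(-dG0 * 1000 / (R * T))
Keq = exp(-(-19.84) * 1000 / (8.314 * 310))
Keq = 2203.625

2203.625


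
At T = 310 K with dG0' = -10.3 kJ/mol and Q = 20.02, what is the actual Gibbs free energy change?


dG = dG0' + RT * ln(Q) / 1000
dG = -10.3 + 8.314 * 310 * ln(20.02) / 1000
dG = -2.5764 kJ/mol

-2.5764 kJ/mol


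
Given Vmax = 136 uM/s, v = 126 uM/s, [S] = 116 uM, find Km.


Km = [S] * (Vmax - v) / v
Km = 116 * (136 - 126) / 126
Km = 9.2063 uM

9.2063 uM


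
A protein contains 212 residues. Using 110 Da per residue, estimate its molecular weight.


MW = n_residues * 110 Da
MW = 212 * 110
MW = 23320 Da

23320 Da


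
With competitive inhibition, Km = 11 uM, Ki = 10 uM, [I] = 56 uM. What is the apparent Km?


Km_app = Km * (1 + [I]/Ki)
Km_app = 11 * (1 + 56/10)
Km_app = 72.6 uM

72.6 uM


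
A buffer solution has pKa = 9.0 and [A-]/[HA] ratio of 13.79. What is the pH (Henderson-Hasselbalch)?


pH = pKa + log10([A-]/[HA])
pH = 9.0 + log10(13.79)
pH = 10.1396

10.1396


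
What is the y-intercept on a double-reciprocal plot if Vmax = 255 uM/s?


y-intercept = 1/Vmax
= 1/255
= 0.0039 s/uM

0.0039 s/uM


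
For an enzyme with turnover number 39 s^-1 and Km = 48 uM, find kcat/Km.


Catalytic efficiency = kcat / Km
= 39 / 48
= 0.8125 uM^-1*s^-1

0.8125 uM^-1*s^-1


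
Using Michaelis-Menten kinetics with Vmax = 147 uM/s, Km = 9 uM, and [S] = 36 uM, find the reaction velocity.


v = Vmax * [S] / (Km + [S])
v = 147 * 36 / (9 + 36)
v = 117.6 uM/s

117.6 uM/s


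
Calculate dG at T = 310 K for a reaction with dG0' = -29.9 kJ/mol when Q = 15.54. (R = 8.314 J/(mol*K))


dG = dG0' + RT * ln(Q) / 1000
dG = -29.9 + 8.314 * 310 * ln(15.54) / 1000
dG = -22.8293 kJ/mol

-22.8293 kJ/mol


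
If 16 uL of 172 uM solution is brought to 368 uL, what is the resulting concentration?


C2 = C1 * V1 / V2
C2 = 172 * 16 / 368
C2 = 7.4783 uM

7.4783 uM


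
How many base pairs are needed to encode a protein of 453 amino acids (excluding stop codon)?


Each amino acid = 1 codon = 3 bp
bp = 453 * 3 = 1359 bp

1359 bp


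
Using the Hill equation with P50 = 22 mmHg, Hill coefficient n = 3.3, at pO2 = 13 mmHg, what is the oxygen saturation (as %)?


Y = pO2^n / (P50^n + pO2^n)
Y = 13^3.3 / (22^3.3 + 13^3.3)
Y = 14.98%

14.98%


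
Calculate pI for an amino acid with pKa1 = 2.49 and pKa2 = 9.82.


pI = (pKa1 + pKa2) / 2
pI = (2.49 + 9.82) / 2
pI = 6.155

6.155


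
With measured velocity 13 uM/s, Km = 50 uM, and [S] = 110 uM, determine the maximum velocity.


Vmax = v * (Km + [S]) / [S]
Vmax = 13 * (50 + 110) / 110
Vmax = 18.9091 uM/s

18.9091 uM/s


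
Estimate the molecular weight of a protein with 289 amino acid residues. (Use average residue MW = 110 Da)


MW = n_residues * 110 Da
MW = 289 * 110
MW = 31790 Da

31790 Da


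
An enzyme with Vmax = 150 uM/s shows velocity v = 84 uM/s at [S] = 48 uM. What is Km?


Km = [S] * (Vmax - v) / v
Km = 48 * (150 - 84) / 84
Km = 37.7143 uM

37.7143 uM


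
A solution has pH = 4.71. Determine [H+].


[H+] = 10^(-pH)
[H+] = 10^(-4.71)
[H+] = 1.950e-05 M

1.950e-05 M


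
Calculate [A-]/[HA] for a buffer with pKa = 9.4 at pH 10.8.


[A-]/[HA] = 10^(pH - pKa)
= 10^(10.8 - 9.4)
= 25.1189

25.1189


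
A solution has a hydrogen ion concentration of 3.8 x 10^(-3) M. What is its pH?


pH = -log10([H+])
pH = -log10(3.8 x 10^(-3))
pH = 2.4202

2.4202


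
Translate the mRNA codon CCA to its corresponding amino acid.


Standard genetic code lookup.
Codon CCA -> Pro

Pro


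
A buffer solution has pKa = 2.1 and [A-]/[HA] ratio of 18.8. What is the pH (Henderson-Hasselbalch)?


pH = pKa + log10([A-]/[HA])
pH = 2.1 + log10(18.8)
pH = 3.3742

3.3742


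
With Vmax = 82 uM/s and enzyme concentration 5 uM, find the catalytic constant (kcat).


kcat = Vmax / [E]t
kcat = 82 / 5
kcat = 16.4 s^-1

16.4 s^-1


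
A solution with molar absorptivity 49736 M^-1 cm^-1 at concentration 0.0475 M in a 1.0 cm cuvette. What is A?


A = epsilon * c * l
A = 49736 * 0.0475 * 1.0
A = 2362.46

2362.46


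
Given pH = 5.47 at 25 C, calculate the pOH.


pOH = 14 - pH
pOH = 14 - 5.47
pOH = 8.53

8.53


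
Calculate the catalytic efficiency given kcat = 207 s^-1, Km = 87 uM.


Catalytic efficiency = kcat / Km
= 207 / 87
= 2.3793 uM^-1*s^-1

2.3793 uM^-1*s^-1


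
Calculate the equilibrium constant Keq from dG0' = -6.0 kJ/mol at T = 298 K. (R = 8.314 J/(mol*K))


Keq = exp(-dG0 * 1000 / (R * T))
Keq = exp(-(-6.0) * 1000 / (8.314 * 298))
Keq = 11.2653

11.2653


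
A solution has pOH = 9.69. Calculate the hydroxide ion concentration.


[OH-] = 10^(-pOH)
[OH-] = 10^(-9.69)
[OH-] = 2.042e-10 M

2.042e-10 M


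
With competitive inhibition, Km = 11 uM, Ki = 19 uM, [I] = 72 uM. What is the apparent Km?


Km_app = Km * (1 + [I]/Ki)
Km_app = 11 * (1 + 72/19)
Km_app = 52.6842 uM

52.6842 uM


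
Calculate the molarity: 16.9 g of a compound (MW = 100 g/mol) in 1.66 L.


C = (mass / MW) / volume
C = (16.9 / 100) / 1.66
C = 0.1018 M

0.1018 M


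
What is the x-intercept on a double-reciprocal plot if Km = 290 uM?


x-intercept = -1/Km
= -1/290
= -0.0034 1/uM

-0.0034 1/uM


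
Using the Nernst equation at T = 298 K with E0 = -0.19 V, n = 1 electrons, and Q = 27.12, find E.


E = E0 - (RT/nF) * ln(Q)
E = -0.19 - (8.314 * 298 / (1 * 96485)) * ln(27.12)
E = -0.2747 V

-0.2747 V


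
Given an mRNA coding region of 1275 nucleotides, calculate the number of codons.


codons = nucleotides / 3
codons = 1275 / 3 = 425

425


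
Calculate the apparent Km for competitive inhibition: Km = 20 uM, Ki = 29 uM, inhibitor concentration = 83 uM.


Km_app = Km * (1 + [I]/Ki)
Km_app = 20 * (1 + 83/29)
Km_app = 77.2414 uM

77.2414 uM


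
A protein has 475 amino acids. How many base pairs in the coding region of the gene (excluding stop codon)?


Each amino acid = 1 codon = 3 bp
bp = 475 * 3 = 1425 bp

1425 bp


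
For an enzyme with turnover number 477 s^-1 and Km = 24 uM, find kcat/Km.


Catalytic efficiency = kcat / Km
= 477 / 24
= 19.875 uM^-1*s^-1

19.875 uM^-1*s^-1


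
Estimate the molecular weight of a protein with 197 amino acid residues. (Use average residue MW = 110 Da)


MW = n_residues * 110 Da
MW = 197 * 110
MW = 21670 Da

21670 Da


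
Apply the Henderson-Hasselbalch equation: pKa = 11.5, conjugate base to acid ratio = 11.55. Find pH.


pH = pKa + log10([A-]/[HA])
pH = 11.5 + log10(11.55)
pH = 12.5626

12.5626


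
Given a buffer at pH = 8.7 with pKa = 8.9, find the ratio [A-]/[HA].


[A-]/[HA] = 10^(pH - pKa)
= 10^(8.7 - 8.9)
= 0.631

0.631


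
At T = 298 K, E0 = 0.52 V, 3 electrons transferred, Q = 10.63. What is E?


E = E0 - (RT/nF) * ln(Q)
E = 0.52 - (8.314 * 298 / (3 * 96485)) * ln(10.63)
E = 0.4998 V

0.4998 V


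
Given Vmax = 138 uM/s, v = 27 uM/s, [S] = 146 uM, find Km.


Km = [S] * (Vmax - v) / v
Km = 146 * (138 - 27) / 27
Km = 600.2222 uM

600.2222 uM


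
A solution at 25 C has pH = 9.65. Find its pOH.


pOH = 14 - pH
pOH = 14 - 9.65
pOH = 4.35

4.35


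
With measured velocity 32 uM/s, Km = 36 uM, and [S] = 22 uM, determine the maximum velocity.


Vmax = v * (Km + [S]) / [S]
Vmax = 32 * (36 + 22) / 22
Vmax = 84.3636 uM/s

84.3636 uM/s


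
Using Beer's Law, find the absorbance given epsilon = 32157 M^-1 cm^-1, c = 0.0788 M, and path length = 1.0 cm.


A = epsilon * c * l
A = 32157 * 0.0788 * 1.0
A = 2533.9716

2533.9716


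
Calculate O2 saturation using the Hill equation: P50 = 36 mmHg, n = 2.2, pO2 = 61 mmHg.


Y = pO2^n / (P50^n + pO2^n)
Y = 61^2.2 / (36^2.2 + 61^2.2)
Y = 76.14%

76.14%


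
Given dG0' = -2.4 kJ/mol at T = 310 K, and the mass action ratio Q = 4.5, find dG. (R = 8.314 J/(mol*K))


dG = dG0' + RT * ln(Q) / 1000
dG = -2.4 + 8.314 * 310 * ln(4.5) / 1000
dG = 1.4765 kJ/mol

1.4765 kJ/mol


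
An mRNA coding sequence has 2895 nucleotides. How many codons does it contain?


codons = nucleotides / 3
codons = 2895 / 3 = 965

965


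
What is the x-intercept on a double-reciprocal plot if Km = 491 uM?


x-intercept = -1/Km
= -1/491
= -0.002 1/uM

-0.002 1/uM


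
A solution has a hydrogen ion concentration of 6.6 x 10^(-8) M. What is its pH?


pH = -log10([H+])
pH = -log10(6.6 x 10^(-8))
pH = 7.1805

7.1805


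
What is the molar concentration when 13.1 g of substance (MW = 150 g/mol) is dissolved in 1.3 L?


C = (mass / MW) / volume
C = (13.1 / 150) / 1.3
C = 0.0672 M

0.0672 M


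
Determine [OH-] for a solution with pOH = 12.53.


[OH-] = 10^(-pOH)
[OH-] = 10^(-12.53)
[OH-] = 2.951e-13 M

2.951e-13 M


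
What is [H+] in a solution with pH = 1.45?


[H+] = 10^(-pH)
[H+] = 10^(-1.45)
[H+] = 0.0355 M

0.0355 M


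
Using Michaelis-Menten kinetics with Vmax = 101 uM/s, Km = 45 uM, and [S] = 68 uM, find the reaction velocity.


v = Vmax * [S] / (Km + [S])
v = 101 * 68 / (45 + 68)
v = 60.7788 uM/s

60.7788 uM/s


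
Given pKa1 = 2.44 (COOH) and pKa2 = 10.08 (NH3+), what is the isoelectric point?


pI = (pKa1 + pKa2) / 2
pI = (2.44 + 10.08) / 2
pI = 6.26

6.26


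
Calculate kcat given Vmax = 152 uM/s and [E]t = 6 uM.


kcat = Vmax / [E]t
kcat = 152 / 6
kcat = 25.3333 s^-1

25.3333 s^-1


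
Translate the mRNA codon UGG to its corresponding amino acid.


Standard genetic code lookup.
Codon UGG -> Trp

Trp


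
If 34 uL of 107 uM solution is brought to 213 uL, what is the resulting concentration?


C2 = C1 * V1 / V2
C2 = 107 * 34 / 213
C2 = 17.0798 uM

17.0798 uM


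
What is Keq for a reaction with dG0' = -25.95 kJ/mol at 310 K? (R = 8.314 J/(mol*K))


Keq = exp(-dG0 * 1000 / (R * T))
Keq = exp(-(-25.95) * 1000 / (8.314 * 310))
Keq = 23588.6338

23588.6338


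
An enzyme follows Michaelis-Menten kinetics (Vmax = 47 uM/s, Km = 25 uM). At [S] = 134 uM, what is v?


v = Vmax * [S] / (Km + [S])
v = 47 * 134 / (25 + 134)
v = 39.6101 uM/s

39.6101 uM/s


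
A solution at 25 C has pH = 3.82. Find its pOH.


pOH = 14 - pH
pOH = 14 - 3.82
pOH = 10.18

10.18


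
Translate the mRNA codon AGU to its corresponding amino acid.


Standard genetic code lookup.
Codon AGU -> Ser

Ser


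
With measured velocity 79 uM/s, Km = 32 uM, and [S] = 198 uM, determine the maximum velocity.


Vmax = v * (Km + [S]) / [S]
Vmax = 79 * (32 + 198) / 198
Vmax = 91.7677 uM/s

91.7677 uM/s


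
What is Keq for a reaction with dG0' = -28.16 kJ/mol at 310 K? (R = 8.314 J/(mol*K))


Keq = exp(-dG0 * 1000 / (R * T))
Keq = exp(-(-28.16) * 1000 / (8.314 * 310))
Keq = 55603.0573

55603.0573


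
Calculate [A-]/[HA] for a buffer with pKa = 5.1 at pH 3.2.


[A-]/[HA] = 10^(pH - pKa)
= 10^(3.2 - 5.1)
= 0.0126

0.0126


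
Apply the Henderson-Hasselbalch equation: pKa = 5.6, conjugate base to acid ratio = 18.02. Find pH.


pH = pKa + log10([A-]/[HA])
pH = 5.6 + log10(18.02)
pH = 6.8558

6.8558


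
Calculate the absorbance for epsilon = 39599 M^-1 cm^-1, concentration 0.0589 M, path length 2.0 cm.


A = epsilon * c * l
A = 39599 * 0.0589 * 2.0
A = 4664.7622

4664.7622


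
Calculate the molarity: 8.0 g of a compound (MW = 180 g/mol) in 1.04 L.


C = (mass / MW) / volume
C = (8.0 / 180) / 1.04
C = 0.0427 M

0.0427 M


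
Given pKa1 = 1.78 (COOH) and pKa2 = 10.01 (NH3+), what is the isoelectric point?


pI = (pKa1 + pKa2) / 2
pI = (1.78 + 10.01) / 2
pI = 5.895

5.895


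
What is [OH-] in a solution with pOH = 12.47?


[OH-] = 10^(-pOH)
[OH-] = 10^(-12.47)
[OH-] = 3.388e-13 M

3.388e-13 M


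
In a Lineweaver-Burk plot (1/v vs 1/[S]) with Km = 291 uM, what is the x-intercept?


x-intercept = -1/Km
= -1/291
= -0.0034 1/uM

-0.0034 1/uM


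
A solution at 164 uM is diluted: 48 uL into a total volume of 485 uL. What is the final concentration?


C2 = C1 * V1 / V2
C2 = 164 * 48 / 485
C2 = 16.2309 uM

16.2309 uM


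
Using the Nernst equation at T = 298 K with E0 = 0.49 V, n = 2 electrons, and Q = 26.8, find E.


E = E0 - (RT/nF) * ln(Q)
E = 0.49 - (8.314 * 298 / (2 * 96485)) * ln(26.8)
E = 0.4478 V

0.4478 V


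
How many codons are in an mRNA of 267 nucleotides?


codons = nucleotides / 3
codons = 267 / 3 = 89

89


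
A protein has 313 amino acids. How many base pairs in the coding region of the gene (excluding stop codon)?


Each amino acid = 1 codon = 3 bp
bp = 313 * 3 = 939 bp

939 bp


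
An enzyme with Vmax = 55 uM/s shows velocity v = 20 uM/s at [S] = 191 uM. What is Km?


Km = [S] * (Vmax - v) / v
Km = 191 * (55 - 20) / 20
Km = 334.25 uM

334.25 uM


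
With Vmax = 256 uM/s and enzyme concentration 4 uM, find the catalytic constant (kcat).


kcat = Vmax / [E]t
kcat = 256 / 4
kcat = 64.0 s^-1

64.0 s^-1


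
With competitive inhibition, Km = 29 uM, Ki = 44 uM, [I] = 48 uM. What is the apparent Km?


Km_app = Km * (1 + [I]/Ki)
Km_app = 29 * (1 + 48/44)
Km_app = 60.6364 uM

60.6364 uM


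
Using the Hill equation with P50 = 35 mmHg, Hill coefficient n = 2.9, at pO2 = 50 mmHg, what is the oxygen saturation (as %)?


Y = pO2^n / (P50^n + pO2^n)
Y = 50^2.9 / (35^2.9 + 50^2.9)
Y = 73.78%

73.78%


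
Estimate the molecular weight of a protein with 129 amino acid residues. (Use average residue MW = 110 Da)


MW = n_residues * 110 Da
MW = 129 * 110
MW = 14190 Da

14190 Da


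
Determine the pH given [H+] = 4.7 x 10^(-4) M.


pH = -log10([H+])
pH = -log10(4.7 x 10^(-4))
pH = 3.3279

3.3279


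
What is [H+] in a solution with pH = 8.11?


[H+] = 10^(-pH)
[H+] = 10^(-8.11)
[H+] = 7.762e-09 M

7.762e-09 M


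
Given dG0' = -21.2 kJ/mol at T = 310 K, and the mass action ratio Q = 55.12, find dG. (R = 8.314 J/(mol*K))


dG = dG0' + RT * ln(Q) / 1000
dG = -21.2 + 8.314 * 310 * ln(55.12) / 1000
dG = -10.8661 kJ/mol

-10.8661 kJ/mol


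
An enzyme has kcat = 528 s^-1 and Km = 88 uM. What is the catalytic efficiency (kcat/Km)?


Catalytic efficiency = kcat / Km
= 528 / 88
= 6.0 uM^-1*s^-1

6.0 uM^-1*s^-1


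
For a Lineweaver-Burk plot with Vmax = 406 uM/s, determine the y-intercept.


y-intercept = 1/Vmax
= 1/406
= 0.0025 s/uM

0.0025 s/uM


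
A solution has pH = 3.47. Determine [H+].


[H+] = 10^(-pH)
[H+] = 10^(-3.47)
[H+] = 3.388e-04 M

3.388e-04 M


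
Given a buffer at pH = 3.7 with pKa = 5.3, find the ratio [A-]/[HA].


[A-]/[HA] = 10^(pH - pKa)
= 10^(3.7 - 5.3)
= 0.0251

0.0251


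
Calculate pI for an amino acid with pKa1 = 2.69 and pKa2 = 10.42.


pI = (pKa1 + pKa2) / 2
pI = (2.69 + 10.42) / 2
pI = 6.555

6.555


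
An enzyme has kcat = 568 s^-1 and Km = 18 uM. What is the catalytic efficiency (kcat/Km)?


Catalytic efficiency = kcat / Km
= 568 / 18
= 31.5556 uM^-1*s^-1

31.5556 uM^-1*s^-1


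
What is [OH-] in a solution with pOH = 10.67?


[OH-] = 10^(-pOH)
[OH-] = 10^(-10.67)
[OH-] = 2.138e-11 M

2.138e-11 M


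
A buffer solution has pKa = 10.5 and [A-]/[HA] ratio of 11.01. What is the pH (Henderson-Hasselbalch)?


pH = pKa + log10([A-]/[HA])
pH = 10.5 + log10(11.01)
pH = 11.5418

11.5418


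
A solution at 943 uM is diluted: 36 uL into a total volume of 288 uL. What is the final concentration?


C2 = C1 * V1 / V2
C2 = 943 * 36 / 288
C2 = 117.875 uM

117.875 uM


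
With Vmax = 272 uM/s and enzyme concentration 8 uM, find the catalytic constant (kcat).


kcat = Vmax / [E]t
kcat = 272 / 8
kcat = 34.0 s^-1

34.0 s^-1


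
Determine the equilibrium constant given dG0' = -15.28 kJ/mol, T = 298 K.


Keq = exp(-dG0 * 1000 / (R * T))
Keq = exp(-(-15.28) * 1000 / (8.314 * 298))
Keq = 476.9103

476.9103


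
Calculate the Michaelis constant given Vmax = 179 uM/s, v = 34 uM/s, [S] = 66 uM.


Km = [S] * (Vmax - v) / v
Km = 66 * (179 - 34) / 34
Km = 281.4706 uM

281.4706 uM


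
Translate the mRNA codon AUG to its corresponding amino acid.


Standard genetic code lookup.
Codon AUG -> Met (start)

Met (start)


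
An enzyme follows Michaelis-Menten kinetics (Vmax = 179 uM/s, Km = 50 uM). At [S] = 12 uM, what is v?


v = Vmax * [S] / (Km + [S])
v = 179 * 12 / (50 + 12)
v = 34.6452 uM/s

34.6452 uM/s


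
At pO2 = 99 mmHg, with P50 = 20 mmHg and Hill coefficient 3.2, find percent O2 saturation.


Y = pO2^n / (P50^n + pO2^n)
Y = 99^3.2 / (20^3.2 + 99^3.2)
Y = 99.4%

99.4%


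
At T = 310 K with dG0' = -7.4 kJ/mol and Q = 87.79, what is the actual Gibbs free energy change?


dG = dG0' + RT * ln(Q) / 1000
dG = -7.4 + 8.314 * 310 * ln(87.79) / 1000
dG = 4.1335 kJ/mol

4.1335 kJ/mol


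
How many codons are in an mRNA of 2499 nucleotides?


codons = nucleotides / 3
codons = 2499 / 3 = 833

833


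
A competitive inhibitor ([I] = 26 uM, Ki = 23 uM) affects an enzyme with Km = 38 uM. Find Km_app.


Km_app = Km * (1 + [I]/Ki)
Km_app = 38 * (1 + 26/23)
Km_app = 80.9565 uM

80.9565 uM


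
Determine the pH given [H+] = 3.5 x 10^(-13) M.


pH = -log10([H+])
pH = -log10(3.5 x 10^(-13))
pH = 12.4559

12.4559


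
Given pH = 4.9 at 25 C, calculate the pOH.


pOH = 14 - pH
pOH = 14 - 4.9
pOH = 9.1

9.1


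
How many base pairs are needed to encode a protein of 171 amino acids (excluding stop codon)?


Each amino acid = 1 codon = 3 bp
bp = 171 * 3 = 513 bp

513 bp


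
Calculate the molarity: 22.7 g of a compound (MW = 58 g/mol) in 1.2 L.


C = (mass / MW) / volume
C = (22.7 / 58) / 1.2
C = 0.3261 M

0.3261 M


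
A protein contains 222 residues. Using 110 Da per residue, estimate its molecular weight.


MW = n_residues * 110 Da
MW = 222 * 110
MW = 24420 Da

24420 Da


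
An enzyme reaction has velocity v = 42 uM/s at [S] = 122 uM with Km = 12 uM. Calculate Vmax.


Vmax = v * (Km + [S]) / [S]
Vmax = 42 * (12 + 122) / 122
Vmax = 46.1311 uM/s

46.1311 uM/s


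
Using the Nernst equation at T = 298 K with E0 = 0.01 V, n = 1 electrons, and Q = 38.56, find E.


E = E0 - (RT/nF) * ln(Q)
E = 0.01 - (8.314 * 298 / (1 * 96485)) * ln(38.56)
E = -0.0838 V

-0.0838 V


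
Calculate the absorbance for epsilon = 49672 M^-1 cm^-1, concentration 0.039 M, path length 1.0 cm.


A = epsilon * c * l
A = 49672 * 0.039 * 1.0
A = 1937.208

1937.208


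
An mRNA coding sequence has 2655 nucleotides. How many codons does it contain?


codons = nucleotides / 3
codons = 2655 / 3 = 885

885


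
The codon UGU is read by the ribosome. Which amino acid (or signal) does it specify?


Standard genetic code lookup.
Codon UGU -> Cys

Cys


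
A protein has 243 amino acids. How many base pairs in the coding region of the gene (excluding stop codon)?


Each amino acid = 1 codon = 3 bp
bp = 243 * 3 = 729 bp

729 bp


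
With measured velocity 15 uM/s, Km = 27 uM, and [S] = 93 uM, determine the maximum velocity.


Vmax = v * (Km + [S]) / [S]
Vmax = 15 * (27 + 93) / 93
Vmax = 19.3548 uM/s

19.3548 uM/s


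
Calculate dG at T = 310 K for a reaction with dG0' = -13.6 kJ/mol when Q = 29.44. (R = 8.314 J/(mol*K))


dG = dG0' + RT * ln(Q) / 1000
dG = -13.6 + 8.314 * 310 * ln(29.44) / 1000
dG = -4.8825 kJ/mol

-4.8825 kJ/mol


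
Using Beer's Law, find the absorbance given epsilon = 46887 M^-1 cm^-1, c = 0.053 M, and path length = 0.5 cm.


A = epsilon * c * l
A = 46887 * 0.053 * 0.5
A = 1242.5055

1242.5055


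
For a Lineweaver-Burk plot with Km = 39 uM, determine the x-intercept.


x-intercept = -1/Km
= -1/39
= -0.0256 1/uM

-0.0256 1/uM


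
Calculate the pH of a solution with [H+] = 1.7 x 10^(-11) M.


pH = -log10([H+])
pH = -log10(1.7 x 10^(-11))
pH = 10.7696

10.7696


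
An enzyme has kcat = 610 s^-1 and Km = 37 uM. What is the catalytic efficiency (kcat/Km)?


Catalytic efficiency = kcat / Km
= 610 / 37
= 16.4865 uM^-1*s^-1

16.4865 uM^-1*s^-1


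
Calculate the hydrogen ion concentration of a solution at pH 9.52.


[H+] = 10^(-pH)
[H+] = 10^(-9.52)
[H+] = 3.020e-10 M

3.020e-10 M


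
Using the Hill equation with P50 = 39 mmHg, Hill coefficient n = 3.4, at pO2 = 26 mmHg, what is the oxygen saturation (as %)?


Y = pO2^n / (P50^n + pO2^n)
Y = 26^3.4 / (39^3.4 + 26^3.4)
Y = 20.12%

20.12%


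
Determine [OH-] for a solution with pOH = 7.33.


[OH-] = 10^(-pOH)
[OH-] = 10^(-7.33)
[OH-] = 4.677e-08 M

4.677e-08 M


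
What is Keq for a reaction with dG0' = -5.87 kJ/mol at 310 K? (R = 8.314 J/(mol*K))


Keq = exp(-dG0 * 1000 / (R * T))
Keq = exp(-(-5.87) * 1000 / (8.314 * 310))
Keq = 9.7527

9.7527


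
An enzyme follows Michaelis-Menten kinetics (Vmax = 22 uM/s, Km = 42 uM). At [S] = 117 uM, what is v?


v = Vmax * [S] / (Km + [S])
v = 22 * 117 / (42 + 117)
v = 16.1887 uM/s

16.1887 uM/s


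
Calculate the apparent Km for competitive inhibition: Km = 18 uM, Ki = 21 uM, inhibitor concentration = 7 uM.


Km_app = Km * (1 + [I]/Ki)
Km_app = 18 * (1 + 7/21)
Km_app = 24.0 uM

24.0 uM


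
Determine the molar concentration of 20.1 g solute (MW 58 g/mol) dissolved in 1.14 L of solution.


C = (mass / MW) / volume
C = (20.1 / 58) / 1.14
C = 0.304 M

0.304 M


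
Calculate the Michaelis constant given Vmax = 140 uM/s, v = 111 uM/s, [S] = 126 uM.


Km = [S] * (Vmax - v) / v
Km = 126 * (140 - 111) / 111
Km = 32.9189 uM

32.9189 uM


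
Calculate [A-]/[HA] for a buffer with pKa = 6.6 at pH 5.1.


[A-]/[HA] = 10^(pH - pKa)
= 10^(5.1 - 6.6)
= 0.0316

0.0316


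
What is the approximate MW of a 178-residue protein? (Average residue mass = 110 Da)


MW = n_residues * 110 Da
MW = 178 * 110
MW = 19580 Da

19580 Da


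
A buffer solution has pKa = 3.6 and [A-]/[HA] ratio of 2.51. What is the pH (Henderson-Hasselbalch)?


pH = pKa + log10([A-]/[HA])
pH = 3.6 + log10(2.51)
pH = 3.9997

3.9997


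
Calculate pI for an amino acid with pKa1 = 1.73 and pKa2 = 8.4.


pI = (pKa1 + pKa2) / 2
pI = (1.73 + 8.4) / 2
pI = 5.065

5.065


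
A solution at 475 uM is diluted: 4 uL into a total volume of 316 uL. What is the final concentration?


C2 = C1 * V1 / V2
C2 = 475 * 4 / 316
C2 = 6.0127 uM

6.0127 uM


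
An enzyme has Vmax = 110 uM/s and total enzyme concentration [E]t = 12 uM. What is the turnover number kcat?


kcat = Vmax / [E]t
kcat = 110 / 12
kcat = 9.1667 s^-1

9.1667 s^-1


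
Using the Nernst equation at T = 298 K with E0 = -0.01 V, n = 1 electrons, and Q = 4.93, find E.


E = E0 - (RT/nF) * ln(Q)
E = -0.01 - (8.314 * 298 / (1 * 96485)) * ln(4.93)
E = -0.051 V

-0.051 V


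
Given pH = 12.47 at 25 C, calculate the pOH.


pOH = 14 - pH
pOH = 14 - 12.47
pOH = 1.53

1.53


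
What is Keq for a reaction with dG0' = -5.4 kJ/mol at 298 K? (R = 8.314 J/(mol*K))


Keq = exp(-dG0 * 1000 / (R * T))
Keq = exp(-(-5.4) * 1000 / (8.314 * 298))
Keq = 8.8424

8.8424


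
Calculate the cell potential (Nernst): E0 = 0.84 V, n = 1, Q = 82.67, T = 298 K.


E = E0 - (RT/nF) * ln(Q)
E = 0.84 - (8.314 * 298 / (1 * 96485)) * ln(82.67)
E = 0.7266 V

0.7266 V


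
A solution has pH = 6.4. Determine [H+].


[H+] = 10^(-pH)
[H+] = 10^(-6.4)
[H+] = 3.981e-07 M

3.981e-07 M


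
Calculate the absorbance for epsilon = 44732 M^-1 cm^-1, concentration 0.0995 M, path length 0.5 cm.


A = epsilon * c * l
A = 44732 * 0.0995 * 0.5
A = 2225.417

2225.417


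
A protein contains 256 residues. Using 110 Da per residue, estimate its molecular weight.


MW = n_residues * 110 Da
MW = 256 * 110
MW = 28160 Da

28160 Da


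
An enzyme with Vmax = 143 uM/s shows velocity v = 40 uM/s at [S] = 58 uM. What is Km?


Km = [S] * (Vmax - v) / v
Km = 58 * (143 - 40) / 40
Km = 149.35 uM

149.35 uM


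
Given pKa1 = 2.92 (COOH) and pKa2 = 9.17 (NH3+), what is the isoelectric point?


pI = (pKa1 + pKa2) / 2
pI = (2.92 + 9.17) / 2
pI = 6.045

6.045


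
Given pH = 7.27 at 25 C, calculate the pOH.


pOH = 14 - pH
pOH = 14 - 7.27
pOH = 6.73

6.73


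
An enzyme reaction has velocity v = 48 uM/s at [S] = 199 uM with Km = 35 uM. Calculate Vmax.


Vmax = v * (Km + [S]) / [S]
Vmax = 48 * (35 + 199) / 199
Vmax = 56.4422 uM/s

56.4422 uM/s


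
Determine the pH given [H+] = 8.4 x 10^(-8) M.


pH = -log10([H+])
pH = -log10(8.4 x 10^(-8))
pH = 7.0757

7.0757


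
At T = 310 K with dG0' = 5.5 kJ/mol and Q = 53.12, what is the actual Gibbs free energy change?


dG = dG0' + RT * ln(Q) / 1000
dG = 5.5 + 8.314 * 310 * ln(53.12) / 1000
dG = 15.7386 kJ/mol

15.7386 kJ/mol


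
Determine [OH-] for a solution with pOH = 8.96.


[OH-] = 10^(-pOH)
[OH-] = 10^(-8.96)
[OH-] = 1.096e-09 M

1.096e-09 M


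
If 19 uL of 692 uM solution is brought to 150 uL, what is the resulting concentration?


C2 = C1 * V1 / V2
C2 = 692 * 19 / 150
C2 = 87.6533 uM

87.6533 uM


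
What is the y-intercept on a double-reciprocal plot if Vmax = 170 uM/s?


y-intercept = 1/Vmax
= 1/170
= 0.0059 s/uM

0.0059 s/uM


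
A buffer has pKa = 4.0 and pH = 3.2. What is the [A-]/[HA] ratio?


[A-]/[HA] = 10^(pH - pKa)
= 10^(3.2 - 4.0)
= 0.1585

0.1585


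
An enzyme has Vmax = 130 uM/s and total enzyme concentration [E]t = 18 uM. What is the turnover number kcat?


kcat = Vmax / [E]t
kcat = 130 / 18
kcat = 7.2222 s^-1

7.2222 s^-1


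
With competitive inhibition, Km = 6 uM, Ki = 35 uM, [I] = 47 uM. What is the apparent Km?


Km_app = Km * (1 + [I]/Ki)
Km_app = 6 * (1 + 47/35)
Km_app = 14.0571 uM

14.0571 uM


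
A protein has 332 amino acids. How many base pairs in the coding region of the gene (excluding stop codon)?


Each amino acid = 1 codon = 3 bp
bp = 332 * 3 = 996 bp

996 bp


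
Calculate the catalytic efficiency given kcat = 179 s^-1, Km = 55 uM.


Catalytic efficiency = kcat / Km
= 179 / 55
= 3.2545 uM^-1*s^-1

3.2545 uM^-1*s^-1


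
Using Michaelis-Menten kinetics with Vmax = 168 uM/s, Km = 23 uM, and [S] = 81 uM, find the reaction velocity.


v = Vmax * [S] / (Km + [S])
v = 168 * 81 / (23 + 81)
v = 130.8462 uM/s

130.8462 uM/s


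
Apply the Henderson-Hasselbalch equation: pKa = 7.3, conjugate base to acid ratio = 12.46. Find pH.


pH = pKa + log10([A-]/[HA])
pH = 7.3 + log10(12.46)
pH = 8.3955

8.3955


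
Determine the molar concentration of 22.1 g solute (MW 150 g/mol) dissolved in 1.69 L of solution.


C = (mass / MW) / volume
C = (22.1 / 150) / 1.69
C = 0.0872 M

0.0872 M


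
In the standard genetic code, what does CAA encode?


Standard genetic code lookup.
Codon CAA -> Gln

Gln


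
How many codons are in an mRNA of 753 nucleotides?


codons = nucleotides / 3
codons = 753 / 3 = 251

251


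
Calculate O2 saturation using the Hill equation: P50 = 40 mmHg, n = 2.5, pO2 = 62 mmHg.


Y = pO2^n / (P50^n + pO2^n)
Y = 62^2.5 / (40^2.5 + 62^2.5)
Y = 74.94%

74.94%


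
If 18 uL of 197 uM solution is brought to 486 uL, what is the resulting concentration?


C2 = C1 * V1 / V2
C2 = 197 * 18 / 486
C2 = 7.2963 uM

7.2963 uM


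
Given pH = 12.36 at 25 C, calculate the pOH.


pOH = 14 - pH
pOH = 14 - 12.36
pOH = 1.64

1.64


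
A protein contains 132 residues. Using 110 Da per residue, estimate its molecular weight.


MW = n_residues * 110 Da
MW = 132 * 110
MW = 14520 Da

14520 Da


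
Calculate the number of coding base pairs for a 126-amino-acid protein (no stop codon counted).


Each amino acid = 1 codon = 3 bp
bp = 126 * 3 = 378 bp

378 bp


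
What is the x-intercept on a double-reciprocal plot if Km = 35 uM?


x-intercept = -1/Km
= -1/35
= -0.0286 1/uM

-0.0286 1/uM


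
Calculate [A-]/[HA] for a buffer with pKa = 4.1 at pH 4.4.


[A-]/[HA] = 10^(pH - pKa)
= 10^(4.4 - 4.1)
= 1.9953

1.9953


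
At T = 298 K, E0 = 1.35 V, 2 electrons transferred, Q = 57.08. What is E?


E = E0 - (RT/nF) * ln(Q)
E = 1.35 - (8.314 * 298 / (2 * 96485)) * ln(57.08)
E = 1.2981 V

1.2981 V


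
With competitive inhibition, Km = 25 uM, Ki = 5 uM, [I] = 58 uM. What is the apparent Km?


Km_app = Km * (1 + [I]/Ki)
Km_app = 25 * (1 + 58/5)
Km_app = 315.0 uM

315.0 uM


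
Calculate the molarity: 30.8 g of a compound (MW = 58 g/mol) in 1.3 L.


C = (mass / MW) / volume
C = (30.8 / 58) / 1.3
C = 0.4085 M

0.4085 M


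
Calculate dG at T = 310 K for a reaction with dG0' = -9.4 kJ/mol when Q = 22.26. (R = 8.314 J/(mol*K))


dG = dG0' + RT * ln(Q) / 1000
dG = -9.4 + 8.314 * 310 * ln(22.26) / 1000
dG = -1.4031 kJ/mol

-1.4031 kJ/mol


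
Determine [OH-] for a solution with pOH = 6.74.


[OH-] = 10^(-pOH)
[OH-] = 10^(-6.74)
[OH-] = 1.820e-07 M

1.820e-07 M


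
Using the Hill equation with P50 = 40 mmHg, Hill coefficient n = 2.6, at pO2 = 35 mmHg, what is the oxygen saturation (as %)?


Y = pO2^n / (P50^n + pO2^n)
Y = 35^2.6 / (40^2.6 + 35^2.6)
Y = 41.41%

41.41%


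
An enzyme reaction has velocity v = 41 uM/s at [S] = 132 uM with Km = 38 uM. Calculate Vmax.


Vmax = v * (Km + [S]) / [S]
Vmax = 41 * (38 + 132) / 132
Vmax = 52.803 uM/s

52.803 uM/s
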